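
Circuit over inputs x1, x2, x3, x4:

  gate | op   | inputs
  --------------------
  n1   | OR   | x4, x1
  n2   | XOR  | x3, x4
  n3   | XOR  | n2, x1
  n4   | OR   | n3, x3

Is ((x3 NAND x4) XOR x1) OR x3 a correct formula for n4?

n2 = x3 XOR x4
n3 = n2 XOR x1 = (x3 XOR x4) XOR x1
n4 = n3 OR x3 = ((x3 XOR x4) XOR x1) OR x3
At x1=0, x2=0, x3=0, x4=0: circuit gives 0, formula gives 1.

No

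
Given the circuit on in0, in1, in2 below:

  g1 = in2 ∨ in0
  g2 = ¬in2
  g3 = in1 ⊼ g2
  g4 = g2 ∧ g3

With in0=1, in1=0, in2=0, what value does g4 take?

g2 = ¬0 = 1
g3 = 0 ⊼ 1 = 1
g4 = 1 ∧ 1 = 1

1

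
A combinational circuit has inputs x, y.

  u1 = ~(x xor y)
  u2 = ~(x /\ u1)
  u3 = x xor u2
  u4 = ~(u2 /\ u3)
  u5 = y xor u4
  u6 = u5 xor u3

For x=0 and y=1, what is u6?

u1 = ~(0 xor 1) = 0
u2 = ~(0 /\ 0) = 1
u3 = 0 xor 1 = 1
u4 = ~(1 /\ 1) = 0
u5 = 1 xor 0 = 1
u6 = 1 xor 1 = 0

0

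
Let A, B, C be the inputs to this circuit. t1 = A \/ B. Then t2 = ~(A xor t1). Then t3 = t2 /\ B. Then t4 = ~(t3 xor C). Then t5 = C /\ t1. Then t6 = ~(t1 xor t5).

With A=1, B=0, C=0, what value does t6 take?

0

t1 = 1 \/ 0 = 1
t5 = 0 /\ 1 = 0
t6 = ~(1 xor 0) = 0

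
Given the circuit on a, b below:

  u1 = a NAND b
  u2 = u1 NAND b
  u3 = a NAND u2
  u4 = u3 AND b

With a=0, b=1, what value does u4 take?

1

u1 = 0 NAND 1 = 1
u2 = 1 NAND 1 = 0
u3 = 0 NAND 0 = 1
u4 = 1 AND 1 = 1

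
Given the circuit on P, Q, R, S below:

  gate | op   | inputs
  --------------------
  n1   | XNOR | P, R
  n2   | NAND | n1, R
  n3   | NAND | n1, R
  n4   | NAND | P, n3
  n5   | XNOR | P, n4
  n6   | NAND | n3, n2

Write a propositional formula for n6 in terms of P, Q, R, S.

n1 = P XNOR R
n2 = n1 NAND R = (P XNOR R) NAND R
n3 = n1 NAND R = (P XNOR R) NAND R
n6 = n3 NAND n2 = ((P XNOR R) NAND R) NAND ((P XNOR R) NAND R)

((P XNOR R) NAND R) NAND ((P XNOR R) NAND R)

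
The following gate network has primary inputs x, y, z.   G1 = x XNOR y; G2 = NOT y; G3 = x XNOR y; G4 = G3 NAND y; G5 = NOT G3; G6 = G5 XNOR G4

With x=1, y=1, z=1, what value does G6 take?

G3 = 1 XNOR 1 = 1
G4 = 1 NAND 1 = 0
G5 = NOT 1 = 0
G6 = 0 XNOR 0 = 1

1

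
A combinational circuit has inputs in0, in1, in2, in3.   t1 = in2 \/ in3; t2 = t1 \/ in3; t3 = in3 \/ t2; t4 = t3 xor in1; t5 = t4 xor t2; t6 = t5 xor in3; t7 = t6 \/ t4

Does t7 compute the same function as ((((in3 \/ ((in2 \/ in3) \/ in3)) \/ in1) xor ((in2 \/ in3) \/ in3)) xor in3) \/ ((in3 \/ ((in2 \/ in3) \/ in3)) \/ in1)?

t1 = in2 \/ in3
t2 = t1 \/ in3 = (in2 \/ in3) \/ in3
t3 = in3 \/ t2 = in3 \/ ((in2 \/ in3) \/ in3)
t4 = t3 xor in1 = (in3 \/ ((in2 \/ in3) \/ in3)) xor in1
t5 = t4 xor t2 = ((in3 \/ ((in2 \/ in3) \/ in3)) xor in1) xor ((in2 \/ in3) \/ in3)
t6 = t5 xor in3 = (((in3 \/ ((in2 \/ in3) \/ in3)) xor in1) xor ((in2 \/ in3) \/ in3)) xor in3
t7 = t6 \/ t4 = ((((in3 \/ ((in2 \/ in3) \/ in3)) xor in1) xor ((in2 \/ in3) \/ in3)) xor in3) \/ ((in3 \/ ((in2 \/ in3) \/ in3)) xor in1)
At in0=0, in1=1, in2=0, in3=1: circuit gives 0, formula gives 1.

No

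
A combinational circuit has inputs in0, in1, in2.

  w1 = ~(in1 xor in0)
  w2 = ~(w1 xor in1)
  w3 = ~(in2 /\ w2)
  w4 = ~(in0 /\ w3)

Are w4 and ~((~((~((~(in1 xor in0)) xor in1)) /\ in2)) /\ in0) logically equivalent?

w1 = ~(in1 xor in0)
w2 = ~(w1 xor in1) = ~((~(in1 xor in0)) xor in1)
w3 = ~(in2 /\ w2) = ~(in2 /\ (~((~(in1 xor in0)) xor in1)))
w4 = ~(in0 /\ w3) = ~(in0 /\ (~(in2 /\ (~((~(in1 xor in0)) xor in1)))))
At in0=1, in1=0, in2=0: circuit gives 0, formula gives 0.
At in0=0, in1=0, in2=0: circuit gives 1, formula gives 1.
Agrees on all 8 inputs.

Yes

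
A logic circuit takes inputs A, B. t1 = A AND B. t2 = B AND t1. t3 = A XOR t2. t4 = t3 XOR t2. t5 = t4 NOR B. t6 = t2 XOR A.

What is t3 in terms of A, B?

t1 = A AND B
t2 = B AND t1 = B AND (A AND B)
t3 = A XOR t2 = A XOR (B AND (A AND B))

A XOR (B AND (A AND B))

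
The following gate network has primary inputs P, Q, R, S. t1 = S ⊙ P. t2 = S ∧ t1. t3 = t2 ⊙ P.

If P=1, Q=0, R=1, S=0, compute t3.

0

t1 = 0 ⊙ 1 = 0
t2 = 0 ∧ 0 = 0
t3 = 0 ⊙ 1 = 0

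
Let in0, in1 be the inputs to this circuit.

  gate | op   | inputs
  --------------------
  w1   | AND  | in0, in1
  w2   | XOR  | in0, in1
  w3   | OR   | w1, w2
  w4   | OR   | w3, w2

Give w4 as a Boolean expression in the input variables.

w1 = in0 AND in1
w2 = in0 XOR in1
w3 = w1 OR w2 = (in0 AND in1) OR (in0 XOR in1)
w4 = w3 OR w2 = ((in0 AND in1) OR (in0 XOR in1)) OR (in0 XOR in1)

((in0 AND in1) OR (in0 XOR in1)) OR (in0 XOR in1)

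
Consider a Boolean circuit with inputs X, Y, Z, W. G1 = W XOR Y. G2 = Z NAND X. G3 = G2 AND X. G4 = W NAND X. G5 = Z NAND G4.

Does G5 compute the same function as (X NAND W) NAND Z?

G4 = W NAND X
G5 = Z NAND G4 = Z NAND (W NAND X)
At X=0, Y=0, Z=1, W=0: circuit gives 0, formula gives 0.
At X=0, Y=0, Z=0, W=0: circuit gives 1, formula gives 1.
Agrees on all 16 inputs.

Yes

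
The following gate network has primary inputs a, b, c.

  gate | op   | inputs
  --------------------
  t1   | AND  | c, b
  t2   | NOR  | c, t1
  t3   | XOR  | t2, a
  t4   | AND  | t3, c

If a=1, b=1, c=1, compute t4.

1

t1 = 1 AND 1 = 1
t2 = 1 NOR 1 = 0
t3 = 0 XOR 1 = 1
t4 = 1 AND 1 = 1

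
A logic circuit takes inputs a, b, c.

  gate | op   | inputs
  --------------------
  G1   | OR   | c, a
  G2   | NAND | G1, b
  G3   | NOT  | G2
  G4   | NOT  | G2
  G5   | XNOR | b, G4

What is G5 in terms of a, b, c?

G1 = c OR a
G2 = G1 NAND b = (c OR a) NAND b
G4 = NOT G2 = NOT ((c OR a) NAND b)
G5 = b XNOR G4 = b XNOR NOT ((c OR a) NAND b)

b XNOR NOT ((c OR a) NAND b)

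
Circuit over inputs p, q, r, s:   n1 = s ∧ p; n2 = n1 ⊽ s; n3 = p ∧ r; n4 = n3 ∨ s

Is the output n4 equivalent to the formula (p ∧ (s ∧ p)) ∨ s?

n3 = p ∧ r
n4 = n3 ∨ s = (p ∧ r) ∨ s
At p=1, q=0, r=1, s=0: circuit gives 1, formula gives 0.

No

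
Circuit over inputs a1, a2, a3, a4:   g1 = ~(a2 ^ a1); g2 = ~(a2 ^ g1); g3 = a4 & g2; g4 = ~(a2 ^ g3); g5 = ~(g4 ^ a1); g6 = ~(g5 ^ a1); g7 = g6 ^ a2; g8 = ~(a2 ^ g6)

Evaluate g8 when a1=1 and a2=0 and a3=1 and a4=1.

1

g1 = ~(0 ^ 1) = 0
g2 = ~(0 ^ 0) = 1
g3 = 1 & 1 = 1
g4 = ~(0 ^ 1) = 0
g5 = ~(0 ^ 1) = 0
g6 = ~(0 ^ 1) = 0
g8 = ~(0 ^ 0) = 1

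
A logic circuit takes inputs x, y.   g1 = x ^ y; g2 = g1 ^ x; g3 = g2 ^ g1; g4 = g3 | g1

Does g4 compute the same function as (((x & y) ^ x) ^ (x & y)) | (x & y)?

No

g1 = x ^ y
g2 = g1 ^ x = (x ^ y) ^ x
g3 = g2 ^ g1 = ((x ^ y) ^ x) ^ (x ^ y)
g4 = g3 | g1 = (((x ^ y) ^ x) ^ (x ^ y)) | (x ^ y)
At x=0, y=1: circuit gives 1, formula gives 0.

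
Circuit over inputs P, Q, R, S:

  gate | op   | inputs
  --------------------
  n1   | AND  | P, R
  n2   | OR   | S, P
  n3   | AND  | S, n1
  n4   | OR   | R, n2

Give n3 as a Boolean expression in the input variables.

n1 = P AND R
n3 = S AND n1 = S AND (P AND R)

S AND (P AND R)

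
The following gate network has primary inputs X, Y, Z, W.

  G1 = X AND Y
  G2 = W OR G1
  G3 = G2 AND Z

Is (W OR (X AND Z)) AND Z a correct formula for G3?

No

G1 = X AND Y
G2 = W OR G1 = W OR (X AND Y)
G3 = G2 AND Z = (W OR (X AND Y)) AND Z
At X=1, Y=0, Z=1, W=0: circuit gives 0, formula gives 1.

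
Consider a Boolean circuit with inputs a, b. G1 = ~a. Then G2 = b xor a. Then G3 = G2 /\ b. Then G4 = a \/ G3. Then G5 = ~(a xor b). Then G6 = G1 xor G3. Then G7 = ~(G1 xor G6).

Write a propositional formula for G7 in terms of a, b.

~(~a xor (~a xor ((b xor a) /\ b)))

G1 = ~a
G2 = b xor a
G3 = G2 /\ b = (b xor a) /\ b
G6 = G1 xor G3 = ~a xor ((b xor a) /\ b)
G7 = ~(G1 xor G6) = ~(~a xor (~a xor ((b xor a) /\ b)))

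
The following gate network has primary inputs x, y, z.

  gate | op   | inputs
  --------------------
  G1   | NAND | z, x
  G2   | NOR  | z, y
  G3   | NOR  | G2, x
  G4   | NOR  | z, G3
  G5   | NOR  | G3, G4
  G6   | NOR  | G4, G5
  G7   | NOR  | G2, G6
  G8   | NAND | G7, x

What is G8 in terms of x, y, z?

G2 = z NOR y
G3 = G2 NOR x = (z NOR y) NOR x
G4 = z NOR G3 = z NOR ((z NOR y) NOR x)
G5 = G3 NOR G4 = ((z NOR y) NOR x) NOR (z NOR ((z NOR y) NOR x))
G6 = G4 NOR G5 = (z NOR ((z NOR y) NOR x)) NOR (((z NOR y) NOR x) NOR (z NOR ((z NOR y) NOR x)))
G7 = G2 NOR G6 = (z NOR y) NOR ((z NOR ((z NOR y) NOR x)) NOR (((z NOR y) NOR x) NOR (z NOR ((z NOR y) NOR x))))
G8 = G7 NAND x = ((z NOR y) NOR ((z NOR ((z NOR y) NOR x)) NOR (((z NOR y) NOR x) NOR (z NOR ((z NOR y) NOR x))))) NAND x

((z NOR y) NOR ((z NOR ((z NOR y) NOR x)) NOR (((z NOR y) NOR x) NOR (z NOR ((z NOR y) NOR x))))) NAND x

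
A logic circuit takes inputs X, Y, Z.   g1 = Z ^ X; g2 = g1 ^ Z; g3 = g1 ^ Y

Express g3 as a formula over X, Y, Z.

g1 = Z ^ X
g3 = g1 ^ Y = (Z ^ X) ^ Y

(Z ^ X) ^ Y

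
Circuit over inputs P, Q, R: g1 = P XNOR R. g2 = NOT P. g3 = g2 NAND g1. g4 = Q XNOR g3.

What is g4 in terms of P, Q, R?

Q XNOR (NOT P NAND (P XNOR R))

g1 = P XNOR R
g2 = NOT P
g3 = g2 NAND g1 = NOT P NAND (P XNOR R)
g4 = Q XNOR g3 = Q XNOR (NOT P NAND (P XNOR R))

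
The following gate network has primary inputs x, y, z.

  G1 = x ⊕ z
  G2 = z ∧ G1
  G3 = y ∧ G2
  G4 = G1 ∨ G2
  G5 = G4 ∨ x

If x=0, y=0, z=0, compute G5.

G1 = 0 ⊕ 0 = 0
G2 = 0 ∧ 0 = 0
G4 = 0 ∨ 0 = 0
G5 = 0 ∨ 0 = 0

0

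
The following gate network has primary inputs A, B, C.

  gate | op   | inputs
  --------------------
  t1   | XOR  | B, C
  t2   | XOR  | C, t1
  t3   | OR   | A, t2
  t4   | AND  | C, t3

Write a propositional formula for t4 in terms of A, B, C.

t1 = B XOR C
t2 = C XOR t1 = C XOR (B XOR C)
t3 = A OR t2 = A OR (C XOR (B XOR C))
t4 = C AND t3 = C AND (A OR (C XOR (B XOR C)))

C AND (A OR (C XOR (B XOR C)))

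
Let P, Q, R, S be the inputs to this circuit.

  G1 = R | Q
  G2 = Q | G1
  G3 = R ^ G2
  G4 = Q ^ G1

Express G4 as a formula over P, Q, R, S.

G1 = R | Q
G4 = Q ^ G1 = Q ^ (R | Q)

Q ^ (R | Q)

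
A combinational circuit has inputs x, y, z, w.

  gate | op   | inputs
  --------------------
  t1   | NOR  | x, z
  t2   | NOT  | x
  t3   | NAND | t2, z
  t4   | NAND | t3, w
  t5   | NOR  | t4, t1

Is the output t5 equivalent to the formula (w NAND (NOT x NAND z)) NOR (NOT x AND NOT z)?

Yes

t1 = x NOR z
t2 = NOT x
t3 = t2 NAND z = NOT x NAND z
t4 = t3 NAND w = (NOT x NAND z) NAND w
t5 = t4 NOR t1 = ((NOT x NAND z) NAND w) NOR (x NOR z)
At x=0, y=0, z=0, w=0: circuit gives 0, formula gives 0.
At x=1, y=0, z=0, w=1: circuit gives 1, formula gives 1.
Agrees on all 16 inputs.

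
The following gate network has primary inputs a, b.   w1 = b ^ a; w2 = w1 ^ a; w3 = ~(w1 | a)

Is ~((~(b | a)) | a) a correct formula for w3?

No

w1 = b ^ a
w3 = ~(w1 | a) = ~((b ^ a) | a)
At a=0, b=0: circuit gives 1, formula gives 0.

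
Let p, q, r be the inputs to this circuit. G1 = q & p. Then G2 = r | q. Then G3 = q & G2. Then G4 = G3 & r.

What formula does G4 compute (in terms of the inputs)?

G2 = r | q
G3 = q & G2 = q & (r | q)
G4 = G3 & r = (q & (r | q)) & r

(q & (r | q)) & r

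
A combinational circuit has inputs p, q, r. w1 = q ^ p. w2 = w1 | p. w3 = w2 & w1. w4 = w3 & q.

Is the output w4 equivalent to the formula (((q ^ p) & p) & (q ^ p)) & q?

w1 = q ^ p
w2 = w1 | p = (q ^ p) | p
w3 = w2 & w1 = ((q ^ p) | p) & (q ^ p)
w4 = w3 & q = (((q ^ p) | p) & (q ^ p)) & q
At p=0, q=1, r=0: circuit gives 1, formula gives 0.

No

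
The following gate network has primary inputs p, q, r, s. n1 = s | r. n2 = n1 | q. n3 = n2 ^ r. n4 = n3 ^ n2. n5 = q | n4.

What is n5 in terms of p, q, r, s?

q | ((((s | r) | q) ^ r) ^ ((s | r) | q))

n1 = s | r
n2 = n1 | q = (s | r) | q
n3 = n2 ^ r = ((s | r) | q) ^ r
n4 = n3 ^ n2 = (((s | r) | q) ^ r) ^ ((s | r) | q)
n5 = q | n4 = q | ((((s | r) | q) ^ r) ^ ((s | r) | q))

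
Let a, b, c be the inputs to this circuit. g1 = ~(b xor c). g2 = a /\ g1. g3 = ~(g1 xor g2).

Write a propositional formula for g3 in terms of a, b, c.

g1 = ~(b xor c)
g2 = a /\ g1 = a /\ (~(b xor c))
g3 = ~(g1 xor g2) = ~((~(b xor c)) xor (a /\ (~(b xor c))))

~((~(b xor c)) xor (a /\ (~(b xor c))))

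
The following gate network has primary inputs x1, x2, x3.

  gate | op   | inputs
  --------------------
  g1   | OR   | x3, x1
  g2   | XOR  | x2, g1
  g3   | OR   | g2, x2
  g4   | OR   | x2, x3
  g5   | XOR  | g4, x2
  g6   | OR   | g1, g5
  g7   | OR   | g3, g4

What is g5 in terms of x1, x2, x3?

g4 = x2 OR x3
g5 = g4 XOR x2 = (x2 OR x3) XOR x2

(x2 OR x3) XOR x2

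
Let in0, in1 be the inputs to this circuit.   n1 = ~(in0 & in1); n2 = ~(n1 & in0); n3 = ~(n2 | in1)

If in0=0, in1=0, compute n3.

0

n1 = ~(0 & 0) = 1
n2 = ~(1 & 0) = 1
n3 = ~(1 | 0) = 0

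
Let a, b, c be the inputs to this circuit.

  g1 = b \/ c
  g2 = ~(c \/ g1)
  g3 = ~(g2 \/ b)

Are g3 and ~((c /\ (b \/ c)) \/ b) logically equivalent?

g1 = b \/ c
g2 = ~(c \/ g1) = ~(c \/ (b \/ c))
g3 = ~(g2 \/ b) = ~((~(c \/ (b \/ c))) \/ b)
At a=0, b=0, c=0: circuit gives 0, formula gives 1.

No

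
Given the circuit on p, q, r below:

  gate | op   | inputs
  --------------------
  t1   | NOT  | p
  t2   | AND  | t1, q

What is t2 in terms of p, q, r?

t1 = NOT p
t2 = t1 AND q = NOT p AND q

NOT p AND q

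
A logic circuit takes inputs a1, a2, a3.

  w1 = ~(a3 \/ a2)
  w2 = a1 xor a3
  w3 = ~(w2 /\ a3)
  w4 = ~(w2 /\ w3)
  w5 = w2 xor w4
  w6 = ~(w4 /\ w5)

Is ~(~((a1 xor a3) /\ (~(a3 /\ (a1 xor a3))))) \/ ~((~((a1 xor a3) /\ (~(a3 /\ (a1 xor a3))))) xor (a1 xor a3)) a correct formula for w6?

Yes

w2 = a1 xor a3
w3 = ~(w2 /\ a3) = ~((a1 xor a3) /\ a3)
w4 = ~(w2 /\ w3) = ~((a1 xor a3) /\ (~((a1 xor a3) /\ a3)))
w5 = w2 xor w4 = (a1 xor a3) xor (~((a1 xor a3) /\ (~((a1 xor a3) /\ a3))))
w6 = ~(w4 /\ w5) = ~((~((a1 xor a3) /\ (~((a1 xor a3) /\ a3)))) /\ ((a1 xor a3) xor (~((a1 xor a3) /\ (~((a1 xor a3) /\ a3))))))
At a1=0, a2=0, a3=0: circuit gives 0, formula gives 0.
At a1=0, a2=0, a3=1: circuit gives 1, formula gives 1.
Agrees on all 8 inputs.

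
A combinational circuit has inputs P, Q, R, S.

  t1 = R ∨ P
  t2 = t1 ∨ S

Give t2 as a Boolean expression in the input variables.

(R ∨ P) ∨ S

t1 = R ∨ P
t2 = t1 ∨ S = (R ∨ P) ∨ S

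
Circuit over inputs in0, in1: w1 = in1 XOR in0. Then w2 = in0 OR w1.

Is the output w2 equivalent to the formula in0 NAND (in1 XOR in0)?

w1 = in1 XOR in0
w2 = in0 OR w1 = in0 OR (in1 XOR in0)
At in0=0, in1=0: circuit gives 0, formula gives 1.

No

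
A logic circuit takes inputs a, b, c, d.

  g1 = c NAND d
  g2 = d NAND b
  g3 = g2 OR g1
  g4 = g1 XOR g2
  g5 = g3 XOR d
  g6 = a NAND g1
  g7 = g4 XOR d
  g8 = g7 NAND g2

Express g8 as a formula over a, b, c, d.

(((c NAND d) XOR (d NAND b)) XOR d) NAND (d NAND b)

g1 = c NAND d
g2 = d NAND b
g4 = g1 XOR g2 = (c NAND d) XOR (d NAND b)
g7 = g4 XOR d = ((c NAND d) XOR (d NAND b)) XOR d
g8 = g7 NAND g2 = (((c NAND d) XOR (d NAND b)) XOR d) NAND (d NAND b)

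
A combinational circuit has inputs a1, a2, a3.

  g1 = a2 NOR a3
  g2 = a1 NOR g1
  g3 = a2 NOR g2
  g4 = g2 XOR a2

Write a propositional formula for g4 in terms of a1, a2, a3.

g1 = a2 NOR a3
g2 = a1 NOR g1 = a1 NOR (a2 NOR a3)
g4 = g2 XOR a2 = (a1 NOR (a2 NOR a3)) XOR a2

(a1 NOR (a2 NOR a3)) XOR a2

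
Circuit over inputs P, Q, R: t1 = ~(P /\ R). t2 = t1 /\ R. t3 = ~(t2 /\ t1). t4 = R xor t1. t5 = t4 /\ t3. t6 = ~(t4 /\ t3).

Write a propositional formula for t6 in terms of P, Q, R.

~((R xor (~(P /\ R))) /\ (~(((~(P /\ R)) /\ R) /\ (~(P /\ R)))))

t1 = ~(P /\ R)
t2 = t1 /\ R = (~(P /\ R)) /\ R
t3 = ~(t2 /\ t1) = ~(((~(P /\ R)) /\ R) /\ (~(P /\ R)))
t4 = R xor t1 = R xor (~(P /\ R))
t6 = ~(t4 /\ t3) = ~((R xor (~(P /\ R))) /\ (~(((~(P /\ R)) /\ R) /\ (~(P /\ R)))))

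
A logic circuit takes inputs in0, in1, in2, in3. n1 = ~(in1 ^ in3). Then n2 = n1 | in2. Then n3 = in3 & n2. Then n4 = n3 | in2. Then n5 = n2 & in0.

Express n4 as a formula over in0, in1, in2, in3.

n1 = ~(in1 ^ in3)
n2 = n1 | in2 = (~(in1 ^ in3)) | in2
n3 = in3 & n2 = in3 & ((~(in1 ^ in3)) | in2)
n4 = n3 | in2 = (in3 & ((~(in1 ^ in3)) | in2)) | in2

(in3 & ((~(in1 ^ in3)) | in2)) | in2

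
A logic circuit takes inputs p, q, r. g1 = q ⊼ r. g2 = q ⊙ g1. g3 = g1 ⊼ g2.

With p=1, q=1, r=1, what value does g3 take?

1

g1 = 1 ⊼ 1 = 0
g2 = 1 ⊙ 0 = 0
g3 = 0 ⊼ 0 = 1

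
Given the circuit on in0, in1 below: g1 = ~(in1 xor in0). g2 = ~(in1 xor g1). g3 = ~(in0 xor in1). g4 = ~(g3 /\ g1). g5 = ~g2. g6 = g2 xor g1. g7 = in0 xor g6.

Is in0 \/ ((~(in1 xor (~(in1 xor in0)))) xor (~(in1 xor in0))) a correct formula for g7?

g1 = ~(in1 xor in0)
g2 = ~(in1 xor g1) = ~(in1 xor (~(in1 xor in0)))
g6 = g2 xor g1 = (~(in1 xor (~(in1 xor in0)))) xor (~(in1 xor in0))
g7 = in0 xor g6 = in0 xor ((~(in1 xor (~(in1 xor in0)))) xor (~(in1 xor in0)))
At in0=1, in1=0: circuit gives 0, formula gives 1.

No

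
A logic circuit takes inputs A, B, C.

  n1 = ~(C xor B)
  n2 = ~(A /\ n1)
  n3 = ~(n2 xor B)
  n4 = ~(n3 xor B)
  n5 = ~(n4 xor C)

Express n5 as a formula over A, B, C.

n1 = ~(C xor B)
n2 = ~(A /\ n1) = ~(A /\ (~(C xor B)))
n3 = ~(n2 xor B) = ~((~(A /\ (~(C xor B)))) xor B)
n4 = ~(n3 xor B) = ~((~((~(A /\ (~(C xor B)))) xor B)) xor B)
n5 = ~(n4 xor C) = ~((~((~((~(A /\ (~(C xor B)))) xor B)) xor B)) xor C)

~((~((~((~(A /\ (~(C xor B)))) xor B)) xor B)) xor C)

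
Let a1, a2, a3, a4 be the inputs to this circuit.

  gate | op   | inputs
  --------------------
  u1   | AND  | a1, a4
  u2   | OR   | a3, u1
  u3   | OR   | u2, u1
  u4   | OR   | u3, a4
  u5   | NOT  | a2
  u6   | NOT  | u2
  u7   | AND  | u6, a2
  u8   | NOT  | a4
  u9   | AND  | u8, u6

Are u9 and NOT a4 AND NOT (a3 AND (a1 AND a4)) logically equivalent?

u1 = a1 AND a4
u2 = a3 OR u1 = a3 OR (a1 AND a4)
u6 = NOT u2 = NOT (a3 OR (a1 AND a4))
u8 = NOT a4
u9 = u8 AND u6 = NOT a4 AND NOT (a3 OR (a1 AND a4))
At a1=0, a2=0, a3=1, a4=0: circuit gives 0, formula gives 1.

No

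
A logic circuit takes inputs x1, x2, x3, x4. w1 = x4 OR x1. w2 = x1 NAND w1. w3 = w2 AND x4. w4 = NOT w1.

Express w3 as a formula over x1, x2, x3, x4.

(x1 NAND (x4 OR x1)) AND x4

w1 = x4 OR x1
w2 = x1 NAND w1 = x1 NAND (x4 OR x1)
w3 = w2 AND x4 = (x1 NAND (x4 OR x1)) AND x4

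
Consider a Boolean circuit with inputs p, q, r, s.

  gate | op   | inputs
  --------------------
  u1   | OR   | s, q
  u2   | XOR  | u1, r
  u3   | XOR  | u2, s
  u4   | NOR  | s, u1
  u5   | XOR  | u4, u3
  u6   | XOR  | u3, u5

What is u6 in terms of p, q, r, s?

u1 = s OR q
u2 = u1 XOR r = (s OR q) XOR r
u3 = u2 XOR s = ((s OR q) XOR r) XOR s
u4 = s NOR u1 = s NOR (s OR q)
u5 = u4 XOR u3 = (s NOR (s OR q)) XOR (((s OR q) XOR r) XOR s)
u6 = u3 XOR u5 = (((s OR q) XOR r) XOR s) XOR ((s NOR (s OR q)) XOR (((s OR q) XOR r) XOR s))

(((s OR q) XOR r) XOR s) XOR ((s NOR (s OR q)) XOR (((s OR q) XOR r) XOR s))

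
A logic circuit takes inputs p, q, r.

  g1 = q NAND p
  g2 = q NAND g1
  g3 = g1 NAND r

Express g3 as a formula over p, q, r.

(q NAND p) NAND r

g1 = q NAND p
g3 = g1 NAND r = (q NAND p) NAND r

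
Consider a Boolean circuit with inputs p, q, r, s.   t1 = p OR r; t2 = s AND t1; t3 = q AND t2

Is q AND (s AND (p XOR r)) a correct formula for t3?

No

t1 = p OR r
t2 = s AND t1 = s AND (p OR r)
t3 = q AND t2 = q AND (s AND (p OR r))
At p=1, q=1, r=1, s=1: circuit gives 1, formula gives 0.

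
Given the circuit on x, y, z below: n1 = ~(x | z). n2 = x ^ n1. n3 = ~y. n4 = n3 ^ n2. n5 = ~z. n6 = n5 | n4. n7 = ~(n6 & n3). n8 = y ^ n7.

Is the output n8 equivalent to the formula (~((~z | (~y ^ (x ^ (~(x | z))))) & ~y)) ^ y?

Yes

n1 = ~(x | z)
n2 = x ^ n1 = x ^ (~(x | z))
n3 = ~y
n4 = n3 ^ n2 = ~y ^ (x ^ (~(x | z)))
n5 = ~z
n6 = n5 | n4 = ~z | (~y ^ (x ^ (~(x | z))))
n7 = ~(n6 & n3) = ~((~z | (~y ^ (x ^ (~(x | z))))) & ~y)
n8 = y ^ n7 = y ^ (~((~z | (~y ^ (x ^ (~(x | z))))) & ~y))
At x=0, y=0, z=0: circuit gives 0, formula gives 0.
At x=1, y=0, z=1: circuit gives 1, formula gives 1.
Agrees on all 8 inputs.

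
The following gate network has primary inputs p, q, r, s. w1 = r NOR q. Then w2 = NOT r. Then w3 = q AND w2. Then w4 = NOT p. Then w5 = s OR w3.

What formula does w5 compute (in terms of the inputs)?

w2 = NOT r
w3 = q AND w2 = q AND NOT r
w5 = s OR w3 = s OR (q AND NOT r)

s OR (q AND NOT r)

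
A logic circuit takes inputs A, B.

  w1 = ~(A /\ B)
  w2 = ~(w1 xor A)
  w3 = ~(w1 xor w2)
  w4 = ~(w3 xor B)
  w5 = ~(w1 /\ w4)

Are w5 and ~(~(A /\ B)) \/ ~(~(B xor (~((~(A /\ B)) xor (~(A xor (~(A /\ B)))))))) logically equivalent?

w1 = ~(A /\ B)
w2 = ~(w1 xor A) = ~((~(A /\ B)) xor A)
w3 = ~(w1 xor w2) = ~((~(A /\ B)) xor (~((~(A /\ B)) xor A)))
w4 = ~(w3 xor B) = ~((~((~(A /\ B)) xor (~((~(A /\ B)) xor A)))) xor B)
w5 = ~(w1 /\ w4) = ~((~(A /\ B)) /\ (~((~((~(A /\ B)) xor (~((~(A /\ B)) xor A)))) xor B)))
At A=0, B=0: circuit gives 0, formula gives 0.
At A=0, B=1: circuit gives 1, formula gives 1.
Agrees on all 4 inputs.

Yes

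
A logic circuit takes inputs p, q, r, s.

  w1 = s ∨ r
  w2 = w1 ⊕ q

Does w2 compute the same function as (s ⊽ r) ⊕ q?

w1 = s ∨ r
w2 = w1 ⊕ q = (s ∨ r) ⊕ q
At p=0, q=0, r=0, s=0: circuit gives 0, formula gives 1.

No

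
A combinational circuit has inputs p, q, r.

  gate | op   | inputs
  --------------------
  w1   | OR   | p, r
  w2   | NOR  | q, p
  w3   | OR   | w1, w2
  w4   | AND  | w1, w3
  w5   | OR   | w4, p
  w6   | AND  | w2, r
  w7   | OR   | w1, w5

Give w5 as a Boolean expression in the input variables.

w1 = p OR r
w2 = q NOR p
w3 = w1 OR w2 = (p OR r) OR (q NOR p)
w4 = w1 AND w3 = (p OR r) AND ((p OR r) OR (q NOR p))
w5 = w4 OR p = ((p OR r) AND ((p OR r) OR (q NOR p))) OR p

((p OR r) AND ((p OR r) OR (q NOR p))) OR p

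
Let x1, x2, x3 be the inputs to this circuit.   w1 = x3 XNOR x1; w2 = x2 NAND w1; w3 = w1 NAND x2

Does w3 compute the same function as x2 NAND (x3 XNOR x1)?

Yes

w1 = x3 XNOR x1
w3 = w1 NAND x2 = (x3 XNOR x1) NAND x2
At x1=0, x2=1, x3=0: circuit gives 0, formula gives 0.
At x1=0, x2=0, x3=0: circuit gives 1, formula gives 1.
Agrees on all 8 inputs.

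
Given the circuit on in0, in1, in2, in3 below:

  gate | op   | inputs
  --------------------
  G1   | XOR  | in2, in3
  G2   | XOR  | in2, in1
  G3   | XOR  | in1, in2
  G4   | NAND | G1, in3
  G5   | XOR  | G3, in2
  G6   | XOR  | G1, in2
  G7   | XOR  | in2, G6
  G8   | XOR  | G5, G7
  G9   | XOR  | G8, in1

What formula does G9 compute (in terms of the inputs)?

G1 = in2 XOR in3
G3 = in1 XOR in2
G5 = G3 XOR in2 = (in1 XOR in2) XOR in2
G6 = G1 XOR in2 = (in2 XOR in3) XOR in2
G7 = in2 XOR G6 = in2 XOR ((in2 XOR in3) XOR in2)
G8 = G5 XOR G7 = ((in1 XOR in2) XOR in2) XOR (in2 XOR ((in2 XOR in3) XOR in2))
G9 = G8 XOR in1 = (((in1 XOR in2) XOR in2) XOR (in2 XOR ((in2 XOR in3) XOR in2))) XOR in1

(((in1 XOR in2) XOR in2) XOR (in2 XOR ((in2 XOR in3) XOR in2))) XOR in1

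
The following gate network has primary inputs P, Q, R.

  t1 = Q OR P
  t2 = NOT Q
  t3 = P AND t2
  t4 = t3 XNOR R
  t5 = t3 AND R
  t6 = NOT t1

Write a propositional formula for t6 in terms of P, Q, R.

t1 = Q OR P
t6 = NOT t1 = NOT (Q OR P)

NOT (Q OR P)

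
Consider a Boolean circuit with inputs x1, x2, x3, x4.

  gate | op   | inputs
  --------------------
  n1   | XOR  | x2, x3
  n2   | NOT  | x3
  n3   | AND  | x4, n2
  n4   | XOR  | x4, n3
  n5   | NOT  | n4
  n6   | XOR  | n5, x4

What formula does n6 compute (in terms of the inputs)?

n2 = NOT x3
n3 = x4 AND n2 = x4 AND NOT x3
n4 = x4 XOR n3 = x4 XOR (x4 AND NOT x3)
n5 = NOT n4 = NOT (x4 XOR (x4 AND NOT x3))
n6 = n5 XOR x4 = NOT (x4 XOR (x4 AND NOT x3)) XOR x4

NOT (x4 XOR (x4 AND NOT x3)) XOR x4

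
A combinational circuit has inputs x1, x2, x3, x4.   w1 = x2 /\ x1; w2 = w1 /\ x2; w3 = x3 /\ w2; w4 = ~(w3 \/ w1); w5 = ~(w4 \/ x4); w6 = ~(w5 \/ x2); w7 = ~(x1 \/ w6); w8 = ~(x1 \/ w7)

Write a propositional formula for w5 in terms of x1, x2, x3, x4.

w1 = x2 /\ x1
w2 = w1 /\ x2 = (x2 /\ x1) /\ x2
w3 = x3 /\ w2 = x3 /\ ((x2 /\ x1) /\ x2)
w4 = ~(w3 \/ w1) = ~((x3 /\ ((x2 /\ x1) /\ x2)) \/ (x2 /\ x1))
w5 = ~(w4 \/ x4) = ~((~((x3 /\ ((x2 /\ x1) /\ x2)) \/ (x2 /\ x1))) \/ x4)

~((~((x3 /\ ((x2 /\ x1) /\ x2)) \/ (x2 /\ x1))) \/ x4)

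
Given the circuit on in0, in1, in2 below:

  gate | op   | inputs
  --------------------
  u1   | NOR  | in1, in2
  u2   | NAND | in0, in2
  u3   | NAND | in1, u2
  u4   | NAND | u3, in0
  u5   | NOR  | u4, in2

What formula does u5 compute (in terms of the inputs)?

u2 = in0 NAND in2
u3 = in1 NAND u2 = in1 NAND (in0 NAND in2)
u4 = u3 NAND in0 = (in1 NAND (in0 NAND in2)) NAND in0
u5 = u4 NOR in2 = ((in1 NAND (in0 NAND in2)) NAND in0) NOR in2

((in1 NAND (in0 NAND in2)) NAND in0) NOR in2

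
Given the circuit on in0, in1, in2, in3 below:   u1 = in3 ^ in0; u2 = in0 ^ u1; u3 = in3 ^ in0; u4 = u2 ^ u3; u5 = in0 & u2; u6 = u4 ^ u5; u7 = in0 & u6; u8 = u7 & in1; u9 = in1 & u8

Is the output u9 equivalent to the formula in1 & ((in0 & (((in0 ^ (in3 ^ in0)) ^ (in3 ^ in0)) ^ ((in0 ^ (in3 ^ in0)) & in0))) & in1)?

u1 = in3 ^ in0
u2 = in0 ^ u1 = in0 ^ (in3 ^ in0)
u3 = in3 ^ in0
u4 = u2 ^ u3 = (in0 ^ (in3 ^ in0)) ^ (in3 ^ in0)
u5 = in0 & u2 = in0 & (in0 ^ (in3 ^ in0))
u6 = u4 ^ u5 = ((in0 ^ (in3 ^ in0)) ^ (in3 ^ in0)) ^ (in0 & (in0 ^ (in3 ^ in0)))
u7 = in0 & u6 = in0 & (((in0 ^ (in3 ^ in0)) ^ (in3 ^ in0)) ^ (in0 & (in0 ^ (in3 ^ in0))))
u8 = u7 & in1 = (in0 & (((in0 ^ (in3 ^ in0)) ^ (in3 ^ in0)) ^ (in0 & (in0 ^ (in3 ^ in0))))) & in1
u9 = in1 & u8 = in1 & ((in0 & (((in0 ^ (in3 ^ in0)) ^ (in3 ^ in0)) ^ (in0 & (in0 ^ (in3 ^ in0))))) & in1)
At in0=0, in1=0, in2=0, in3=0: circuit gives 0, formula gives 0.
At in0=1, in1=1, in2=0, in3=0: circuit gives 1, formula gives 1.
Agrees on all 16 inputs.

Yes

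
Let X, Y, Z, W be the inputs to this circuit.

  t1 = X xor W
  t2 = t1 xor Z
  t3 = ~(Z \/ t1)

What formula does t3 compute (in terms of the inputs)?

~(Z \/ (X xor W))

t1 = X xor W
t3 = ~(Z \/ t1) = ~(Z \/ (X xor W))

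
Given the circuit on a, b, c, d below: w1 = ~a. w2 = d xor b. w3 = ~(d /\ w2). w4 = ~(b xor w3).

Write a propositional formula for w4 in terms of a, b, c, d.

w2 = d xor b
w3 = ~(d /\ w2) = ~(d /\ (d xor b))
w4 = ~(b xor w3) = ~(b xor (~(d /\ (d xor b))))

~(b xor (~(d /\ (d xor b))))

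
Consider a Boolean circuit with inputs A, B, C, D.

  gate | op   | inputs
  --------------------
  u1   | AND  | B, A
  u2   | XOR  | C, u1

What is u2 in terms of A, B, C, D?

C XOR (B AND A)

u1 = B AND A
u2 = C XOR u1 = C XOR (B AND A)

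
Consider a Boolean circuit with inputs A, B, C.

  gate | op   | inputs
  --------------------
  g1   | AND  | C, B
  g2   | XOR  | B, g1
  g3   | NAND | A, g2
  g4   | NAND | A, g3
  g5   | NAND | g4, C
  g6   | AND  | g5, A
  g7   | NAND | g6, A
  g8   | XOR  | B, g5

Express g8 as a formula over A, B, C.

B XOR ((A NAND (A NAND (B XOR (C AND B)))) NAND C)

g1 = C AND B
g2 = B XOR g1 = B XOR (C AND B)
g3 = A NAND g2 = A NAND (B XOR (C AND B))
g4 = A NAND g3 = A NAND (A NAND (B XOR (C AND B)))
g5 = g4 NAND C = (A NAND (A NAND (B XOR (C AND B)))) NAND C
g8 = B XOR g5 = B XOR ((A NAND (A NAND (B XOR (C AND B)))) NAND C)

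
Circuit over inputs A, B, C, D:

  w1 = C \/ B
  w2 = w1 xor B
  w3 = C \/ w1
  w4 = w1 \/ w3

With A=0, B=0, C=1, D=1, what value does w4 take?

1

w1 = 1 \/ 0 = 1
w3 = 1 \/ 1 = 1
w4 = 1 \/ 1 = 1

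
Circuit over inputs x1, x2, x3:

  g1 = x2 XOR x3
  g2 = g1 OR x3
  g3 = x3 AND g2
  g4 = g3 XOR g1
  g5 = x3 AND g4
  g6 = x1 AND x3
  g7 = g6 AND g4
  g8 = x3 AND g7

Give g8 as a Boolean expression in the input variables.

g1 = x2 XOR x3
g2 = g1 OR x3 = (x2 XOR x3) OR x3
g3 = x3 AND g2 = x3 AND ((x2 XOR x3) OR x3)
g4 = g3 XOR g1 = (x3 AND ((x2 XOR x3) OR x3)) XOR (x2 XOR x3)
g6 = x1 AND x3
g7 = g6 AND g4 = (x1 AND x3) AND ((x3 AND ((x2 XOR x3) OR x3)) XOR (x2 XOR x3))
g8 = x3 AND g7 = x3 AND ((x1 AND x3) AND ((x3 AND ((x2 XOR x3) OR x3)) XOR (x2 XOR x3)))

x3 AND ((x1 AND x3) AND ((x3 AND ((x2 XOR x3) OR x3)) XOR (x2 XOR x3)))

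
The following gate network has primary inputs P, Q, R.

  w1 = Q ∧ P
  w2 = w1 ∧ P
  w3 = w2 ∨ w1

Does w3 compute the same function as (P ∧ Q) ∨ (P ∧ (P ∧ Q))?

w1 = Q ∧ P
w2 = w1 ∧ P = (Q ∧ P) ∧ P
w3 = w2 ∨ w1 = ((Q ∧ P) ∧ P) ∨ (Q ∧ P)
At P=0, Q=0, R=0: circuit gives 0, formula gives 0.
At P=1, Q=1, R=0: circuit gives 1, formula gives 1.
Agrees on all 8 inputs.

Yes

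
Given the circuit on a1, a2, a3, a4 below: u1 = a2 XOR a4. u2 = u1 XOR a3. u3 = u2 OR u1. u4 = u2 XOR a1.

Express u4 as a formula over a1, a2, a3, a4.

u1 = a2 XOR a4
u2 = u1 XOR a3 = (a2 XOR a4) XOR a3
u4 = u2 XOR a1 = ((a2 XOR a4) XOR a3) XOR a1

((a2 XOR a4) XOR a3) XOR a1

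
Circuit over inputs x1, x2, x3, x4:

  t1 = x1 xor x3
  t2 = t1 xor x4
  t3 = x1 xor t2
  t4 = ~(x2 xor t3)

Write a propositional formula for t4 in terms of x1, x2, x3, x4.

~(x2 xor (x1 xor ((x1 xor x3) xor x4)))

t1 = x1 xor x3
t2 = t1 xor x4 = (x1 xor x3) xor x4
t3 = x1 xor t2 = x1 xor ((x1 xor x3) xor x4)
t4 = ~(x2 xor t3) = ~(x2 xor (x1 xor ((x1 xor x3) xor x4)))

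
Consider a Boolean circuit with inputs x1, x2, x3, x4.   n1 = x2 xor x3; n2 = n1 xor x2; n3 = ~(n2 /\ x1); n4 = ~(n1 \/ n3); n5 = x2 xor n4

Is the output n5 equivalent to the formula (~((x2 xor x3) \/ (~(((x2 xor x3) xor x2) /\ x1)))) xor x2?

Yes

n1 = x2 xor x3
n2 = n1 xor x2 = (x2 xor x3) xor x2
n3 = ~(n2 /\ x1) = ~(((x2 xor x3) xor x2) /\ x1)
n4 = ~(n1 \/ n3) = ~((x2 xor x3) \/ (~(((x2 xor x3) xor x2) /\ x1)))
n5 = x2 xor n4 = x2 xor (~((x2 xor x3) \/ (~(((x2 xor x3) xor x2) /\ x1))))
At x1=0, x2=0, x3=0, x4=0: circuit gives 0, formula gives 0.
At x1=0, x2=1, x3=0, x4=0: circuit gives 1, formula gives 1.
Agrees on all 16 inputs.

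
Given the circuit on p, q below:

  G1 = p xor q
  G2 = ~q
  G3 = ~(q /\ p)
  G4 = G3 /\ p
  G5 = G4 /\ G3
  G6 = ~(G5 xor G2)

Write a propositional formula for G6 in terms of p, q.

G2 = ~q
G3 = ~(q /\ p)
G4 = G3 /\ p = (~(q /\ p)) /\ p
G5 = G4 /\ G3 = ((~(q /\ p)) /\ p) /\ (~(q /\ p))
G6 = ~(G5 xor G2) = ~((((~(q /\ p)) /\ p) /\ (~(q /\ p))) xor ~q)

~((((~(q /\ p)) /\ p) /\ (~(q /\ p))) xor ~q)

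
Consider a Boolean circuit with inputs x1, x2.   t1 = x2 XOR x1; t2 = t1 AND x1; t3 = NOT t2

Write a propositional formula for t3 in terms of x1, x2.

NOT ((x2 XOR x1) AND x1)

t1 = x2 XOR x1
t2 = t1 AND x1 = (x2 XOR x1) AND x1
t3 = NOT t2 = NOT ((x2 XOR x1) AND x1)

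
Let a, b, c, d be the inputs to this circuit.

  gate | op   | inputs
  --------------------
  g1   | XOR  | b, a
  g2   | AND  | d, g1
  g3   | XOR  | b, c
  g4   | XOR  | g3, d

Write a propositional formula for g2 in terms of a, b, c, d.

g1 = b XOR a
g2 = d AND g1 = d AND (b XOR a)

d AND (b XOR a)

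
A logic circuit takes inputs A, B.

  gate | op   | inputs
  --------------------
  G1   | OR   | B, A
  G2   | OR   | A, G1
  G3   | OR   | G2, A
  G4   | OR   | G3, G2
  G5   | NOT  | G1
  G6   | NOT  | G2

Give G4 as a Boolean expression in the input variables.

((A OR (B OR A)) OR A) OR (A OR (B OR A))

G1 = B OR A
G2 = A OR G1 = A OR (B OR A)
G3 = G2 OR A = (A OR (B OR A)) OR A
G4 = G3 OR G2 = ((A OR (B OR A)) OR A) OR (A OR (B OR A))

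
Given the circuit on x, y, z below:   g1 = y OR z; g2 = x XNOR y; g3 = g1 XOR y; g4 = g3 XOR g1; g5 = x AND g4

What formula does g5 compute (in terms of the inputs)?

x AND (((y OR z) XOR y) XOR (y OR z))

g1 = y OR z
g3 = g1 XOR y = (y OR z) XOR y
g4 = g3 XOR g1 = ((y OR z) XOR y) XOR (y OR z)
g5 = x AND g4 = x AND (((y OR z) XOR y) XOR (y OR z))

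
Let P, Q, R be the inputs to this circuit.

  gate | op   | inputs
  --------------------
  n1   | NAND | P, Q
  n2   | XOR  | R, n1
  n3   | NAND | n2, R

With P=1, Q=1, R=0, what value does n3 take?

n1 = 1 NAND 1 = 0
n2 = 0 XOR 0 = 0
n3 = 0 NAND 0 = 1

1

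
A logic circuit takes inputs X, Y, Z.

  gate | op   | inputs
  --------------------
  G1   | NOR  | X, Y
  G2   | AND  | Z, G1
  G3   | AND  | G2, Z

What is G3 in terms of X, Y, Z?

G1 = X NOR Y
G2 = Z AND G1 = Z AND (X NOR Y)
G3 = G2 AND Z = (Z AND (X NOR Y)) AND Z

(Z AND (X NOR Y)) AND Z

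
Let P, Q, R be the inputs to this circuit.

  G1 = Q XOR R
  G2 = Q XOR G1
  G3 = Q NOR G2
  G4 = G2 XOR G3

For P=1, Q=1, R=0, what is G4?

G1 = 1 XOR 0 = 1
G2 = 1 XOR 1 = 0
G3 = 1 NOR 0 = 0
G4 = 0 XOR 0 = 0

0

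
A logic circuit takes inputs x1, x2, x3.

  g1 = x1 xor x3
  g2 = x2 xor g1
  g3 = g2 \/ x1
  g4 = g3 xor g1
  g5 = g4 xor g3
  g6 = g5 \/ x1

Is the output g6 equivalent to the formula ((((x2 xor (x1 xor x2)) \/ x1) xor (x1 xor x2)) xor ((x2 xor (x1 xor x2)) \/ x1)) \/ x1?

No

g1 = x1 xor x3
g2 = x2 xor g1 = x2 xor (x1 xor x3)
g3 = g2 \/ x1 = (x2 xor (x1 xor x3)) \/ x1
g4 = g3 xor g1 = ((x2 xor (x1 xor x3)) \/ x1) xor (x1 xor x3)
g5 = g4 xor g3 = (((x2 xor (x1 xor x3)) \/ x1) xor (x1 xor x3)) xor ((x2 xor (x1 xor x3)) \/ x1)
g6 = g5 \/ x1 = ((((x2 xor (x1 xor x3)) \/ x1) xor (x1 xor x3)) xor ((x2 xor (x1 xor x3)) \/ x1)) \/ x1
At x1=0, x2=0, x3=1: circuit gives 1, formula gives 0.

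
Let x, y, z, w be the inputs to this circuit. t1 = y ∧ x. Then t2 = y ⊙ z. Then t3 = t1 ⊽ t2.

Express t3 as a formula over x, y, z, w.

t1 = y ∧ x
t2 = y ⊙ z
t3 = t1 ⊽ t2 = (y ∧ x) ⊽ (y ⊙ z)

(y ∧ x) ⊽ (y ⊙ z)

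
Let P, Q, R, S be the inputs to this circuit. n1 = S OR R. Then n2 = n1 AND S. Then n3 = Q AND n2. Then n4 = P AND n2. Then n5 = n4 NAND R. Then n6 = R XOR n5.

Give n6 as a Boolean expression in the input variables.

n1 = S OR R
n2 = n1 AND S = (S OR R) AND S
n4 = P AND n2 = P AND ((S OR R) AND S)
n5 = n4 NAND R = (P AND ((S OR R) AND S)) NAND R
n6 = R XOR n5 = R XOR ((P AND ((S OR R) AND S)) NAND R)

R XOR ((P AND ((S OR R) AND S)) NAND R)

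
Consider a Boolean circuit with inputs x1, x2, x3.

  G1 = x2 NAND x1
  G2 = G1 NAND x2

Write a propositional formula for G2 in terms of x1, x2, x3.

G1 = x2 NAND x1
G2 = G1 NAND x2 = (x2 NAND x1) NAND x2

(x2 NAND x1) NAND x2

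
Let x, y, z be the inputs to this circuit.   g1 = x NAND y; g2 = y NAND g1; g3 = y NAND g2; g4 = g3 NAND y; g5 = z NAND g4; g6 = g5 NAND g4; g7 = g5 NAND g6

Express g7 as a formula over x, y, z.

(z NAND ((y NAND (y NAND (x NAND y))) NAND y)) NAND ((z NAND ((y NAND (y NAND (x NAND y))) NAND y)) NAND ((y NAND (y NAND (x NAND y))) NAND y))

g1 = x NAND y
g2 = y NAND g1 = y NAND (x NAND y)
g3 = y NAND g2 = y NAND (y NAND (x NAND y))
g4 = g3 NAND y = (y NAND (y NAND (x NAND y))) NAND y
g5 = z NAND g4 = z NAND ((y NAND (y NAND (x NAND y))) NAND y)
g6 = g5 NAND g4 = (z NAND ((y NAND (y NAND (x NAND y))) NAND y)) NAND ((y NAND (y NAND (x NAND y))) NAND y)
g7 = g5 NAND g6 = (z NAND ((y NAND (y NAND (x NAND y))) NAND y)) NAND ((z NAND ((y NAND (y NAND (x NAND y))) NAND y)) NAND ((y NAND (y NAND (x NAND y))) NAND y))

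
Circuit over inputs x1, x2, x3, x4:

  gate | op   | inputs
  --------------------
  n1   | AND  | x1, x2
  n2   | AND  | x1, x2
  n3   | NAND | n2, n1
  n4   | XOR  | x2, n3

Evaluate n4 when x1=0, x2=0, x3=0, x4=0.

n1 = 0 AND 0 = 0
n2 = 0 AND 0 = 0
n3 = 0 NAND 0 = 1
n4 = 0 XOR 1 = 1

1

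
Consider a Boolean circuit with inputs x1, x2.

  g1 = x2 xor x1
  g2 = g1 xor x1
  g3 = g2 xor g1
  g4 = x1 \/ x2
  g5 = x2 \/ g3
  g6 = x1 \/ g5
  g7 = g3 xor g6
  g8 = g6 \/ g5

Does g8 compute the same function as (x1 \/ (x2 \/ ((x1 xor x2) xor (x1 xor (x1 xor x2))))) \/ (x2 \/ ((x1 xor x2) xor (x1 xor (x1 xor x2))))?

Yes

g1 = x2 xor x1
g2 = g1 xor x1 = (x2 xor x1) xor x1
g3 = g2 xor g1 = ((x2 xor x1) xor x1) xor (x2 xor x1)
g5 = x2 \/ g3 = x2 \/ (((x2 xor x1) xor x1) xor (x2 xor x1))
g6 = x1 \/ g5 = x1 \/ (x2 \/ (((x2 xor x1) xor x1) xor (x2 xor x1)))
g8 = g6 \/ g5 = (x1 \/ (x2 \/ (((x2 xor x1) xor x1) xor (x2 xor x1)))) \/ (x2 \/ (((x2 xor x1) xor x1) xor (x2 xor x1)))
At x1=0, x2=0: circuit gives 0, formula gives 0.
At x1=0, x2=1: circuit gives 1, formula gives 1.
Agrees on all 4 inputs.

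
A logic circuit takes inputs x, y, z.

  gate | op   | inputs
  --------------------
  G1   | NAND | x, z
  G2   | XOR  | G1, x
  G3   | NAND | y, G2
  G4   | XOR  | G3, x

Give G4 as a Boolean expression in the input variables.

G1 = x NAND z
G2 = G1 XOR x = (x NAND z) XOR x
G3 = y NAND G2 = y NAND ((x NAND z) XOR x)
G4 = G3 XOR x = (y NAND ((x NAND z) XOR x)) XOR x

(y NAND ((x NAND z) XOR x)) XOR x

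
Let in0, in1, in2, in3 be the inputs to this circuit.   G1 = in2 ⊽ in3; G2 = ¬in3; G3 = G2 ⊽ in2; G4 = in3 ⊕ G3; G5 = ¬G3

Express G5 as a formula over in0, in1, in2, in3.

¬(¬in3 ⊽ in2)

G2 = ¬in3
G3 = G2 ⊽ in2 = ¬in3 ⊽ in2
G5 = ¬G3 = ¬(¬in3 ⊽ in2)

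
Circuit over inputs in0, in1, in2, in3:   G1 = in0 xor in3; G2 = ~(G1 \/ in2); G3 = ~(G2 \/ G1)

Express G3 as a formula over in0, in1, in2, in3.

G1 = in0 xor in3
G2 = ~(G1 \/ in2) = ~((in0 xor in3) \/ in2)
G3 = ~(G2 \/ G1) = ~((~((in0 xor in3) \/ in2)) \/ (in0 xor in3))

~((~((in0 xor in3) \/ in2)) \/ (in0 xor in3))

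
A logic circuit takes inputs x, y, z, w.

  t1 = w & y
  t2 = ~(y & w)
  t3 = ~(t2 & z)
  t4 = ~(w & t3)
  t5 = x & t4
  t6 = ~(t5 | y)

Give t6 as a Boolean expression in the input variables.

~((x & (~(w & (~((~(y & w)) & z))))) | y)

t2 = ~(y & w)
t3 = ~(t2 & z) = ~((~(y & w)) & z)
t4 = ~(w & t3) = ~(w & (~((~(y & w)) & z)))
t5 = x & t4 = x & (~(w & (~((~(y & w)) & z))))
t6 = ~(t5 | y) = ~((x & (~(w & (~((~(y & w)) & z))))) | y)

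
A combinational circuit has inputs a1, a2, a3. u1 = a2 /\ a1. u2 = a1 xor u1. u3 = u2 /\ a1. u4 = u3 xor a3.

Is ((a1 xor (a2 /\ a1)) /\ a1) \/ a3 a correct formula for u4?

u1 = a2 /\ a1
u2 = a1 xor u1 = a1 xor (a2 /\ a1)
u3 = u2 /\ a1 = (a1 xor (a2 /\ a1)) /\ a1
u4 = u3 xor a3 = ((a1 xor (a2 /\ a1)) /\ a1) xor a3
At a1=1, a2=0, a3=1: circuit gives 0, formula gives 1.

No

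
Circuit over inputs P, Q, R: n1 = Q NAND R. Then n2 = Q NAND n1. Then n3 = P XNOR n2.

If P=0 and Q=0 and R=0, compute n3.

n1 = 0 NAND 0 = 1
n2 = 0 NAND 1 = 1
n3 = 0 XNOR 1 = 0

0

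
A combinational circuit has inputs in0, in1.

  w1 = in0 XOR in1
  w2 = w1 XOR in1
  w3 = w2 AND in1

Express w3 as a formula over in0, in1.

((in0 XOR in1) XOR in1) AND in1

w1 = in0 XOR in1
w2 = w1 XOR in1 = (in0 XOR in1) XOR in1
w3 = w2 AND in1 = ((in0 XOR in1) XOR in1) AND in1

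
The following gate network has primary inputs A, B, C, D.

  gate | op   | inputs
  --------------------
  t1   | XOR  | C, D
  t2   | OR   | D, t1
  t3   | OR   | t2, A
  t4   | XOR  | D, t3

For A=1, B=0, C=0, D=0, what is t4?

1

t1 = 0 XOR 0 = 0
t2 = 0 OR 0 = 0
t3 = 0 OR 1 = 1
t4 = 0 XOR 1 = 1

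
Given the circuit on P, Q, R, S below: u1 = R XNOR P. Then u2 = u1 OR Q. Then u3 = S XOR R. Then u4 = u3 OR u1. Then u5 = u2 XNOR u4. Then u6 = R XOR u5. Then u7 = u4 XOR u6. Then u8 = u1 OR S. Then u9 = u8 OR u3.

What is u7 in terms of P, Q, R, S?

((S XOR R) OR (R XNOR P)) XOR (R XOR (((R XNOR P) OR Q) XNOR ((S XOR R) OR (R XNOR P))))

u1 = R XNOR P
u2 = u1 OR Q = (R XNOR P) OR Q
u3 = S XOR R
u4 = u3 OR u1 = (S XOR R) OR (R XNOR P)
u5 = u2 XNOR u4 = ((R XNOR P) OR Q) XNOR ((S XOR R) OR (R XNOR P))
u6 = R XOR u5 = R XOR (((R XNOR P) OR Q) XNOR ((S XOR R) OR (R XNOR P)))
u7 = u4 XOR u6 = ((S XOR R) OR (R XNOR P)) XOR (R XOR (((R XNOR P) OR Q) XNOR ((S XOR R) OR (R XNOR P))))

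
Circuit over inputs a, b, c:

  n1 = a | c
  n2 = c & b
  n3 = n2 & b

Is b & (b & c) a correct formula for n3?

Yes

n2 = c & b
n3 = n2 & b = (c & b) & b
At a=0, b=0, c=0: circuit gives 0, formula gives 0.
At a=0, b=1, c=1: circuit gives 1, formula gives 1.
Agrees on all 8 inputs.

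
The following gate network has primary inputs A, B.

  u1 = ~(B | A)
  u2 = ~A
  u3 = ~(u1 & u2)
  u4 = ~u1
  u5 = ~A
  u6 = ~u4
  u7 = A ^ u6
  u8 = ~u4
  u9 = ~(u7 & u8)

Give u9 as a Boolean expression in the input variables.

u1 = ~(B | A)
u4 = ~u1 = ~(~(B | A))
u6 = ~u4 = ~~(~(B | A))
u7 = A ^ u6 = A ^ ~~(~(B | A))
u8 = ~u4 = ~~(~(B | A))
u9 = ~(u7 & u8) = ~((A ^ ~~(~(B | A))) & ~~(~(B | A)))

~((A ^ ~~(~(B | A))) & ~~(~(B | A)))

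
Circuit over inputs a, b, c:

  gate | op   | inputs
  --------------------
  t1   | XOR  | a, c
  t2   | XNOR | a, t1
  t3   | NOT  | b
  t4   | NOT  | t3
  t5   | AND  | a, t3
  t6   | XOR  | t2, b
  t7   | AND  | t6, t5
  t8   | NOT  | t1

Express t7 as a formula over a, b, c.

t1 = a XOR c
t2 = a XNOR t1 = a XNOR (a XOR c)
t3 = NOT b
t5 = a AND t3 = a AND NOT b
t6 = t2 XOR b = (a XNOR (a XOR c)) XOR b
t7 = t6 AND t5 = ((a XNOR (a XOR c)) XOR b) AND (a AND NOT b)

((a XNOR (a XOR c)) XOR b) AND (a AND NOT b)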